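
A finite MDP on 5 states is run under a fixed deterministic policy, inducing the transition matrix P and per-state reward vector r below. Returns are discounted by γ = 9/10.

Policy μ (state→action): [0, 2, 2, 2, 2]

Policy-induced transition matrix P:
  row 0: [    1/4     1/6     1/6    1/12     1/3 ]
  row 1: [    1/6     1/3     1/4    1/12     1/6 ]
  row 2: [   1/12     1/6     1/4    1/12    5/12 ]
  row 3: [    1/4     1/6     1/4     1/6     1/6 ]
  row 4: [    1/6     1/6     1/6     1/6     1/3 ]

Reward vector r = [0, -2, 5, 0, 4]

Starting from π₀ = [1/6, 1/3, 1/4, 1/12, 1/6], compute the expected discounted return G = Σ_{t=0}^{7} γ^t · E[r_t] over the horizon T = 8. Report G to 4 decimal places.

t=0: π = [0.1667, 0.3333, 0.2500, 0.0833, 0.1667], E[r] = 1.2500, γ^t·E[r] = 1.250000, running G = 1.250000
t=1: π = [0.1667, 0.2222, 0.2222, 0.1042, 0.2847], E[r] = 1.8056, γ^t·E[r] = 1.625000, running G = 2.875000
t=2: π = [0.1707, 0.2037, 0.2124, 0.1157, 0.2975], E[r] = 1.8443, γ^t·E[r] = 1.493906, running G = 4.368906
t=3: π = [0.1728, 0.2006, 0.2110, 0.1178, 0.2978], E[r] = 1.8449, γ^t·E[r] = 1.344902, running G = 5.713809
t=4: π = [0.1733, 0.2001, 0.2108, 0.1180, 0.2979], E[r] = 1.8451, γ^t·E[r] = 1.210573, running G = 6.924382
t=5: π = [0.1734, 0.2000, 0.2107, 0.1180, 0.2979], E[r] = 1.8452, γ^t·E[r] = 1.089573, running G = 8.013955
t=6: π = [0.1734, 0.2000, 0.2107, 0.1180, 0.2979], E[r] = 1.8452, γ^t·E[r] = 0.980622, running G = 8.994577
t=7: π = [0.1734, 0.2000, 0.2107, 0.1180, 0.2979], E[r] = 1.8452, γ^t·E[r] = 0.882560, running G = 9.877137

G = 9.8771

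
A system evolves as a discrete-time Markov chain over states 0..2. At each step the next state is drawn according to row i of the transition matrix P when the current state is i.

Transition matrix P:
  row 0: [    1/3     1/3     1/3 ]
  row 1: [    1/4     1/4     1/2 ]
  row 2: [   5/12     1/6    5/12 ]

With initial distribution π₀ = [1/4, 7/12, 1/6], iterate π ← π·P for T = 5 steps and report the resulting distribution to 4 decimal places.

t=0: π = [0.2500, 0.5833, 0.1667]
t=1: π = [0.2986, 0.2569, 0.4444]
t=2: π = [0.3490, 0.2378, 0.4132]
t=3: π = [0.3479, 0.2446, 0.4074]
t=4: π = [0.3469, 0.2450, 0.4081]
t=5: π = [0.3469, 0.2449, 0.4082]

π = [0.3469, 0.2449, 0.4082]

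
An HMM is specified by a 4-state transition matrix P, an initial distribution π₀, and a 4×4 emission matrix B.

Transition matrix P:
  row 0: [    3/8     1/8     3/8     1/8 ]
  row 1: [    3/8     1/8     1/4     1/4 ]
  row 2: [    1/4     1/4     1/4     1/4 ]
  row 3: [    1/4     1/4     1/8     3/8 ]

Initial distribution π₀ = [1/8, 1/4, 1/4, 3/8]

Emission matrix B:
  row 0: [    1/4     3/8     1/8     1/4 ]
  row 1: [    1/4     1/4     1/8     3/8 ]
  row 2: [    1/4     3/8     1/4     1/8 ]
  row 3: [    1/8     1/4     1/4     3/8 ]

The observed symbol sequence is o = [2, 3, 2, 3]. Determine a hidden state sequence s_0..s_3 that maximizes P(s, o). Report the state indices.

t=0: δ = [1.562e-02, 3.125e-02, 6.250e-02, 9.375e-02]  (obs o_0=2)
t=1: δ = [5.859e-03, 8.789e-03, 1.953e-03, 1.318e-02]  ψ = [3, 3, 2, 3]  (obs o_1=3)
t=2: δ = [4.120e-04, 4.120e-04, 5.493e-04, 1.236e-03]  ψ = [1, 3, 0, 3]  (obs o_2=2)
t=3: δ = [7.725e-05, 1.159e-04, 1.931e-05, 1.738e-04]  ψ = [3, 3, 0, 3]  (obs o_3=3)
backtrack: best end state = 3; path = [3, 3, 3, 3]

path = [3, 3, 3, 3]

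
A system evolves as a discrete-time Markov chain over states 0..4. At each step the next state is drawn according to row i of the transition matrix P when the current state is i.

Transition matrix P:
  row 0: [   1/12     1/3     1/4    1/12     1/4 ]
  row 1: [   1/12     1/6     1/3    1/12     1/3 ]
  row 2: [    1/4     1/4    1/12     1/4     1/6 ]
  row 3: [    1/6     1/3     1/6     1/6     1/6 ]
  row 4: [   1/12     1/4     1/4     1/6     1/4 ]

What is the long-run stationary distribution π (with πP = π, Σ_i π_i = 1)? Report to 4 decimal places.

Balance equations π_j = Σ_i π_i·P[i][j]:
  π_0 = 1/12·π_0 + 1/12·π_1 + 1/4·π_2 + 1/6·π_3 + 1/12·π_4
  π_1 = 1/3·π_0 + 1/6·π_1 + 1/4·π_2 + 1/3·π_3 + 1/4·π_4
  π_2 = 1/4·π_0 + 1/3·π_1 + 1/12·π_2 + 1/6·π_3 + 1/4·π_4
  π_3 = 1/12·π_0 + 1/12·π_1 + 1/4·π_2 + 1/6·π_3 + 1/6·π_4
  normalize: π_0 + π_1 + π_2 + π_3 + π_4 = 1
Solving the linear system gives exactly π = [3546/26665, 1348/5333, 5904/26665, 4079/26665, 6396/26665].

π = [0.1330, 0.2528, 0.2214, 0.1530, 0.2399]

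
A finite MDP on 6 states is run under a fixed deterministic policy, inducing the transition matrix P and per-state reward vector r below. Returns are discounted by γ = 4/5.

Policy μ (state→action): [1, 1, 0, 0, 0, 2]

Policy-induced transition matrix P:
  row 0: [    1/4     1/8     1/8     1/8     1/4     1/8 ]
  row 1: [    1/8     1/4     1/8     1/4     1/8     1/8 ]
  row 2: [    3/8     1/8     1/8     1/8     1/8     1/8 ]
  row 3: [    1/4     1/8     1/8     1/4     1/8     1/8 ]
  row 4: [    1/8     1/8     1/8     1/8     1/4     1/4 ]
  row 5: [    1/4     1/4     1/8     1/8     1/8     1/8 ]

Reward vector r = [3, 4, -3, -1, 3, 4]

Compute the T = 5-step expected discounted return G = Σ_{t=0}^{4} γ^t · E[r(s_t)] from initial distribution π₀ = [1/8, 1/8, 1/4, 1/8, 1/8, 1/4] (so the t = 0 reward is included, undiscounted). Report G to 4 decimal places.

t=0: π = [0.1250, 0.1250, 0.2500, 0.1250, 0.1250, 0.2500], E[r] = 1.3750, γ^t·E[r] = 1.375000, running G = 1.375000
t=1: π = [0.2500, 0.1719, 0.1250, 0.1563, 0.1563, 0.1406], E[r] = 1.9375, γ^t·E[r] = 1.550000, running G = 2.925000
t=2: π = [0.2246, 0.1641, 0.1250, 0.1660, 0.1758, 0.1445], E[r] = 1.8945, γ^t·E[r] = 1.212500, running G = 4.137500
t=3: π = [0.2231, 0.1636, 0.1250, 0.1663, 0.1750, 0.1470], E[r] = 1.8955, γ^t·E[r] = 0.970500, running G = 5.108000
t=4: π = [0.2233, 0.1638, 0.1250, 0.1662, 0.1748, 0.1469], E[r] = 1.8958, γ^t·E[r] = 0.776513, running G = 5.884513

G = 5.8845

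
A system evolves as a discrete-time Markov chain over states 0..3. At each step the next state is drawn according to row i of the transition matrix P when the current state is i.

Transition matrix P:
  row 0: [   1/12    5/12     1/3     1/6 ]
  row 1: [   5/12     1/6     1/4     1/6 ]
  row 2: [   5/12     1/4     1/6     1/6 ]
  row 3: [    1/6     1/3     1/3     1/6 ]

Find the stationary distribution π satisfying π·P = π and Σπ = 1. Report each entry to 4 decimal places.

Balance equations π_j = Σ_i π_i·P[i][j]:
  π_0 = 1/12·π_0 + 5/12·π_1 + 5/12·π_2 + 1/6·π_3
  π_1 = 5/12·π_0 + 1/6·π_1 + 1/4·π_2 + 1/3·π_3
  π_2 = 1/3·π_0 + 1/4·π_1 + 1/6·π_2 + 1/3·π_3
  normalize: π_0 + π_1 + π_2 + π_3 = 1
Solving the linear system gives exactly π = [9/32, 179/624, 331/1248, 1/6].

π = [0.2813, 0.2869, 0.2652, 0.1667]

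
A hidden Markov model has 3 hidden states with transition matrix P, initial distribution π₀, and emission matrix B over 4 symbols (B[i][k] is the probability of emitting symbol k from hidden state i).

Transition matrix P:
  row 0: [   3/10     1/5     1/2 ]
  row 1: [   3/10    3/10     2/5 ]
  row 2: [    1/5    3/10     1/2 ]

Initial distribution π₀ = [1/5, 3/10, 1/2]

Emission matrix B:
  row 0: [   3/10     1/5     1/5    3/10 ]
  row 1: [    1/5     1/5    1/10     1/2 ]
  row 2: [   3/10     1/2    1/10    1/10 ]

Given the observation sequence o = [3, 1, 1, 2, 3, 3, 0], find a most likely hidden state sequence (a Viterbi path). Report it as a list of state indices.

path = [1, 2, 2, 2, 1, 1, 2]

t=0: δ = [6.000e-02, 1.500e-01, 5.000e-02]  (obs o_0=3)
t=1: δ = [9.000e-03, 9.000e-03, 3.000e-02]  ψ = [1, 1, 1]  (obs o_1=1)
t=2: δ = [1.200e-03, 1.800e-03, 7.500e-03]  ψ = [2, 2, 2]  (obs o_2=1)
t=3: δ = [3.000e-04, 2.250e-04, 3.750e-04]  ψ = [2, 2, 2]  (obs o_3=2)
t=4: δ = [2.700e-05, 5.625e-05, 1.875e-05]  ψ = [0, 2, 2]  (obs o_4=3)
t=5: δ = [5.063e-06, 8.438e-06, 2.250e-06]  ψ = [1, 1, 1]  (obs o_5=3)
t=6: δ = [7.594e-07, 5.063e-07, 1.013e-06]  ψ = [1, 1, 1]  (obs o_6=0)
backtrack: best end state = 2; path = [1, 2, 2, 2, 1, 1, 2]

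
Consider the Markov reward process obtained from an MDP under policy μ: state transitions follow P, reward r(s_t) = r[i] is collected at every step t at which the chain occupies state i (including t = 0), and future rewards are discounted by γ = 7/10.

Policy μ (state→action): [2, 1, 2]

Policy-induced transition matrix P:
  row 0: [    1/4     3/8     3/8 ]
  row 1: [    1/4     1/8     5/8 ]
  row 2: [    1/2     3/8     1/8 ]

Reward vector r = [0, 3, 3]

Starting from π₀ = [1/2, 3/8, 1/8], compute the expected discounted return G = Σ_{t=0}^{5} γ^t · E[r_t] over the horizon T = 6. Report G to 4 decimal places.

G = 5.4436

t=0: π = [0.5000, 0.3750, 0.1250], E[r] = 1.5000, γ^t·E[r] = 1.500000, running G = 1.500000
t=1: π = [0.2813, 0.2813, 0.4375], E[r] = 2.1563, γ^t·E[r] = 1.509375, running G = 3.009375
t=2: π = [0.3594, 0.3047, 0.3359], E[r] = 1.9219, γ^t·E[r] = 0.941719, running G = 3.951094
t=3: π = [0.3340, 0.2988, 0.3672], E[r] = 1.9980, γ^t·E[r] = 0.685330, running G = 4.636424
t=4: π = [0.3418, 0.3003, 0.3579], E[r] = 1.9746, γ^t·E[r] = 0.474104, running G = 5.110528
t=5: π = [0.3395, 0.2999, 0.3606], E[r] = 1.9816, γ^t·E[r] = 0.333042, running G = 5.443570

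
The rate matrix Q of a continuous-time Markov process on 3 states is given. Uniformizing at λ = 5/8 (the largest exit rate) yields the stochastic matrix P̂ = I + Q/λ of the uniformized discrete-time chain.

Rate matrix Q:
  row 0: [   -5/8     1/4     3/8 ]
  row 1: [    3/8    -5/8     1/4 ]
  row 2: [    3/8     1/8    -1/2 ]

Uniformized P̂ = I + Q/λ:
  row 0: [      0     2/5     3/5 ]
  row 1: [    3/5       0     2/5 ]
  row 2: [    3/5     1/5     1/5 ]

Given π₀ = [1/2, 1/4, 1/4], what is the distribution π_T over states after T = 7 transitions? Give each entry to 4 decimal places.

t=0: π = [0.5000, 0.2500, 0.2500]
t=1: π = [0.3000, 0.2500, 0.4500]
t=2: π = [0.4200, 0.2100, 0.3700]
t=3: π = [0.3480, 0.2420, 0.4100]
t=4: π = [0.3912, 0.2212, 0.3876]
t=5: π = [0.3653, 0.2340, 0.4007]
t=6: π = [0.3808, 0.2263, 0.3929]
t=7: π = [0.3715, 0.2309, 0.3976]

π = [0.3715, 0.2309, 0.3976]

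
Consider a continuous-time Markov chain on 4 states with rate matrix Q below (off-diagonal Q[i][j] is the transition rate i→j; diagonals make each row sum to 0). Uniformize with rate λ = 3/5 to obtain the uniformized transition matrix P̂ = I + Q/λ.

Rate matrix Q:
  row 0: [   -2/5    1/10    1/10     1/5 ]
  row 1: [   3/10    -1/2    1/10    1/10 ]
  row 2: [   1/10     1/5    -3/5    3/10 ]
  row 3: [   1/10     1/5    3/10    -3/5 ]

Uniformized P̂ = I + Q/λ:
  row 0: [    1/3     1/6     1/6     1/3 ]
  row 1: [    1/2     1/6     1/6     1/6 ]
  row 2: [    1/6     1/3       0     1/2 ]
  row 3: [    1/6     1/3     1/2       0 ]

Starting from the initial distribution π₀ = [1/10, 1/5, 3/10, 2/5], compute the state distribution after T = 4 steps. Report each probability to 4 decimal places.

t=0: π = [0.1000, 0.2000, 0.3000, 0.4000]
t=1: π = [0.2500, 0.2833, 0.2500, 0.2167]
t=2: π = [0.3028, 0.2444, 0.1972, 0.2556]
t=3: π = [0.2986, 0.2421, 0.2190, 0.2403]
t=4: π = [0.2971, 0.2432, 0.2103, 0.2494]

π = [0.2971, 0.2432, 0.2103, 0.2494]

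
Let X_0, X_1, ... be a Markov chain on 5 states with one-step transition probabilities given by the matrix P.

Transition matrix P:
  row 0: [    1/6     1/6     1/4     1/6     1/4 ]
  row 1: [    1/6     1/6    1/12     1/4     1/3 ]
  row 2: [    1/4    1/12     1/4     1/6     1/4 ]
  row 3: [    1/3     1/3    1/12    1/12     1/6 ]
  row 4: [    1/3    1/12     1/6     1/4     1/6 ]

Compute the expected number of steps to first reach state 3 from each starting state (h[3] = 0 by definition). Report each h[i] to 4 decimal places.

First-step conditioning: h[3] = 0; for i ≠ 3, h[i] = 1 + Σ_k P[i][k]·h[k].
  h[0] = 1 + 1/6·h[0] + 1/6·h[1] + 1/4·h[2] + 1/4·h[4]
  h[1] = 1 + 1/6·h[0] + 1/6·h[1] + 1/12·h[2] + 1/3·h[4]
  h[2] = 1 + 1/4·h[0] + 1/12·h[1] + 1/4·h[2] + 1/4·h[4]
  h[4] = 1 + 1/3·h[0] + 1/12·h[1] + 1/6·h[2] + 1/6·h[4]
Solving the 4×4 linear system over states ≠ 3 gives exactly h = [2476/489, 2252/489, 7484/1467, 0, 6904/1467] (h[3] = 0 is the target).

h = [5.0634, 4.6053, 5.1016, 0.0000, 4.7062]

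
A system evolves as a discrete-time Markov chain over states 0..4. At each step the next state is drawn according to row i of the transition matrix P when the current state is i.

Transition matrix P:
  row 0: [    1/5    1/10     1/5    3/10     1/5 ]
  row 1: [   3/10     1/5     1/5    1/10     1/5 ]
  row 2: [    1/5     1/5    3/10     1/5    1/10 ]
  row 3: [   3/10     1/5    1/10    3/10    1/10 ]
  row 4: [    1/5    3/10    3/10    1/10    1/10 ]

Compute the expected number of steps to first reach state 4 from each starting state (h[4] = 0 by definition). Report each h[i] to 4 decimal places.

h = [6.4230, 6.2972, 7.0597, 6.9890, 0.0000]

First-step conditioning: h[4] = 0; for i ≠ 4, h[i] = 1 + Σ_k P[i][k]·h[k].
  h[0] = 1 + 1/5·h[0] + 1/10·h[1] + 1/5·h[2] + 3/10·h[3]
  h[1] = 1 + 3/10·h[0] + 1/5·h[1] + 1/5·h[2] + 1/10·h[3]
  h[2] = 1 + 1/5·h[0] + 1/5·h[1] + 3/10·h[2] + 1/5·h[3]
  h[3] = 1 + 3/10·h[0] + 1/5·h[1] + 1/10·h[2] + 3/10·h[3]
Solving the 4×4 linear system over states ≠ 4 gives exactly h = [4085/636, 1335/212, 2245/318, 4445/636, 0] (h[4] = 0 is the target).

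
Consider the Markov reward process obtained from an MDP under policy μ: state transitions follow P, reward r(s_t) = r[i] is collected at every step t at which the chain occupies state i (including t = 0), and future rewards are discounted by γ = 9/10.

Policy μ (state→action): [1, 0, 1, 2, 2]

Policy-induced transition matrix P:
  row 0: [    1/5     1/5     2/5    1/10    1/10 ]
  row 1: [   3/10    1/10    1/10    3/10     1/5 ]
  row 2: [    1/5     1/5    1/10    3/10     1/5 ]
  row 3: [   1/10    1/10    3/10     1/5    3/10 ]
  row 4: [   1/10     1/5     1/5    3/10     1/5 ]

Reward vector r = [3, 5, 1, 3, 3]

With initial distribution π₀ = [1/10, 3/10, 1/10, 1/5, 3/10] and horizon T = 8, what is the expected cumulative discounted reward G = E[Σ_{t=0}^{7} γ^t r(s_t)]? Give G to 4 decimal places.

G = 16.9270

t=0: π = [0.1000, 0.3000, 0.1000, 0.2000, 0.3000], E[r] = 3.4000, γ^t·E[r] = 3.400000, running G = 3.400000
t=1: π = [0.1800, 0.1500, 0.2000, 0.2600, 0.2100], E[r] = 2.9000, γ^t·E[r] = 2.610000, running G = 6.010000
t=2: π = [0.1680, 0.1590, 0.2270, 0.2380, 0.2080], E[r] = 2.8640, γ^t·E[r] = 2.319840, running G = 8.329840
t=3: π = [0.1713, 0.1603, 0.2188, 0.2426, 0.2070], E[r] = 2.8830, γ^t·E[r] = 2.101707, running G = 10.431547
t=4: π = [0.1711, 0.1597, 0.2206, 0.2415, 0.2071], E[r] = 2.8782, γ^t·E[r] = 1.888387, running G = 12.319934
t=5: π = [0.1711, 0.1599, 0.2203, 0.2416, 0.2070], E[r] = 2.8791, γ^t·E[r] = 1.700081, running G = 14.020015
t=6: π = [0.1711, 0.1598, 0.2204, 0.2416, 0.2071], E[r] = 2.8790, γ^t·E[r] = 1.530001, running G = 15.550016
t=7: π = [0.1711, 0.1599, 0.2204, 0.2416, 0.2070], E[r] = 2.8790, γ^t·E[r] = 1.377007, running G = 16.927023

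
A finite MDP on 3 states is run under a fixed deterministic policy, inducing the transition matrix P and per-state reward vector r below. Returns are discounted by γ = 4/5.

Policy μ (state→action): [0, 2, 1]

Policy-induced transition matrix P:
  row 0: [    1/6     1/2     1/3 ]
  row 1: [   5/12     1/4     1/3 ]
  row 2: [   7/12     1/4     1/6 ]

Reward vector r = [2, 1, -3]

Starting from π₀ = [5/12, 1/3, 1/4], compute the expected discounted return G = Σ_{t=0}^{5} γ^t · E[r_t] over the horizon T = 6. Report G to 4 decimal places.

t=0: π = [0.4167, 0.3333, 0.2500], E[r] = 0.4167, γ^t·E[r] = 0.416667, running G = 0.416667
t=1: π = [0.3542, 0.3542, 0.2917], E[r] = 0.1875, γ^t·E[r] = 0.150000, running G = 0.566667
t=2: π = [0.3767, 0.3385, 0.2847], E[r] = 0.2378, γ^t·E[r] = 0.152222, running G = 0.718889
t=3: π = [0.3699, 0.3442, 0.2859], E[r] = 0.2264, γ^t·E[r] = 0.115926, running G = 0.834815
t=4: π = [0.3718, 0.3425, 0.2857], E[r] = 0.2291, γ^t·E[r] = 0.093832, running G = 0.928647
t=5: π = [0.3713, 0.3430, 0.2857], E[r] = 0.2284, γ^t·E[r] = 0.074858, running G = 1.003505

G = 1.0035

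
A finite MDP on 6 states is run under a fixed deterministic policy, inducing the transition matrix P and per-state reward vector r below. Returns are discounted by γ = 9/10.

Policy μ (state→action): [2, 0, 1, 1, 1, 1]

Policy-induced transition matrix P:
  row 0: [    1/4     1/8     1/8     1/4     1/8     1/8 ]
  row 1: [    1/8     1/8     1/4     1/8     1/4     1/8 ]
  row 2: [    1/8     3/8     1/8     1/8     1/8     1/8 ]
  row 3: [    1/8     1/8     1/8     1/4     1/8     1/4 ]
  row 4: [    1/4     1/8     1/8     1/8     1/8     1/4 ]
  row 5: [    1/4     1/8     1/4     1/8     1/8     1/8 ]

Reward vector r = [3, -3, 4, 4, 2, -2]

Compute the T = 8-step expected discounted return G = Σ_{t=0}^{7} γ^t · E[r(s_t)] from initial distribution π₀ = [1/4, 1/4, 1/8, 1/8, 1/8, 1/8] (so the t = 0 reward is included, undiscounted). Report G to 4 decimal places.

t=0: π = [0.2500, 0.2500, 0.1250, 0.1250, 0.1250, 0.1250], E[r] = 1.0000, γ^t·E[r] = 1.000000, running G = 1.000000
t=1: π = [0.1875, 0.1563, 0.1719, 0.1719, 0.1563, 0.1563], E[r] = 1.4688, γ^t·E[r] = 1.321875, running G = 2.321875
t=2: π = [0.1875, 0.1680, 0.1641, 0.1699, 0.1445, 0.1660], E[r] = 1.3516, γ^t·E[r] = 1.094766, running G = 3.416641
t=3: π = [0.1873, 0.1660, 0.1667, 0.1697, 0.1460, 0.1643], E[r] = 1.3728, γ^t·E[r] = 1.000773, running G = 4.417414
t=4: π = [0.1872, 0.1667, 0.1663, 0.1696, 0.1458, 0.1645], E[r] = 1.3677, γ^t·E[r] = 0.897372, running G = 5.314786
t=5: π = [0.1872, 0.1666, 0.1664, 0.1696, 0.1458, 0.1644], E[r] = 1.3686, γ^t·E[r] = 0.808155, running G = 6.122941
t=6: π = [0.1872, 0.1666, 0.1664, 0.1696, 0.1458, 0.1644], E[r] = 1.3684, γ^t·E[r] = 0.727230, running G = 6.850171
t=7: π = [0.1872, 0.1666, 0.1664, 0.1696, 0.1458, 0.1644], E[r] = 1.3685, γ^t·E[r] = 0.654527, running G = 7.504698

G = 7.5047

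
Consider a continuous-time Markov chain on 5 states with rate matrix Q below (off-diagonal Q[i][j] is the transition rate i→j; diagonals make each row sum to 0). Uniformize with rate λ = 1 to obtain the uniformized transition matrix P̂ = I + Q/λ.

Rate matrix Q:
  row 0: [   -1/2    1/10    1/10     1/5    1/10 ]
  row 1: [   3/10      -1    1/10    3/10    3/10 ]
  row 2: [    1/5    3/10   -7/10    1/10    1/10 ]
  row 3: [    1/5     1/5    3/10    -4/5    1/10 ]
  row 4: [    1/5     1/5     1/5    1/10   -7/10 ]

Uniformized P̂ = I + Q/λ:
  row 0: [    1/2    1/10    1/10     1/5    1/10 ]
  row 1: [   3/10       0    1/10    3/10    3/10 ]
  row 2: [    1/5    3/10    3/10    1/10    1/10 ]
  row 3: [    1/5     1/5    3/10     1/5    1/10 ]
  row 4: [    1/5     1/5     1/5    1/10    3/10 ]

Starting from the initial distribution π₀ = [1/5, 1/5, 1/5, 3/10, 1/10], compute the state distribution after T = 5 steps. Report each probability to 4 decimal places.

π = [0.3080, 0.1569, 0.1906, 0.1802, 0.1643]

t=0: π = [0.2000, 0.2000, 0.2000, 0.3000, 0.1000]
t=1: π = [0.2800, 0.1600, 0.2100, 0.1900, 0.1600]
t=2: π = [0.3000, 0.1610, 0.1960, 0.1790, 0.1640]
t=3: π = [0.3061, 0.1574, 0.1914, 0.1801, 0.1650]
t=4: π = [0.3076, 0.1571, 0.1908, 0.1801, 0.1645]
t=5: π = [0.3080, 0.1569, 0.1906, 0.1802, 0.1643]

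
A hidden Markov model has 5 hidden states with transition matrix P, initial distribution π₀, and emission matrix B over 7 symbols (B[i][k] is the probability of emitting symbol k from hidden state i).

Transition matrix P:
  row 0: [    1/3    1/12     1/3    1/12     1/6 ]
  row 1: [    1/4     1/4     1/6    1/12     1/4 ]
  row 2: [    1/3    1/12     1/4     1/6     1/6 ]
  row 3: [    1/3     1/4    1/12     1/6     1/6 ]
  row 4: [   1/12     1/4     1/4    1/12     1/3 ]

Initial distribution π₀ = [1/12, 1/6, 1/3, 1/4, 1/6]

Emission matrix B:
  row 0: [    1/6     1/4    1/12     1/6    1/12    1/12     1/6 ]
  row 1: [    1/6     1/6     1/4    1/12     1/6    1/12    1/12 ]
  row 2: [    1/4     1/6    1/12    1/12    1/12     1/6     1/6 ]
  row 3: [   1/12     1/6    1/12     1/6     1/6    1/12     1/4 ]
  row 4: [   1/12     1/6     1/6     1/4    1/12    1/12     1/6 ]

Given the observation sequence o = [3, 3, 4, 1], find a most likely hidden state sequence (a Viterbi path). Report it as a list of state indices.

t=0: δ = [1.389e-02, 1.389e-02, 2.778e-02, 4.167e-02, 4.167e-02]  (obs o_0=3)
t=1: δ = [2.315e-03, 8.681e-04, 8.681e-04, 1.157e-03, 3.472e-03]  ψ = [3, 3, 4, 3, 4]  (obs o_1=3)
t=2: δ = [6.430e-05, 1.447e-04, 7.234e-05, 4.823e-05, 9.645e-05]  ψ = [0, 4, 4, 4, 4]  (obs o_2=4)
t=3: δ = [9.042e-06, 6.028e-06, 4.019e-06, 2.009e-06, 6.028e-06]  ψ = [1, 1, 1, 1, 1]  (obs o_3=1)
backtrack: best end state = 0; path = [4, 4, 1, 0]

path = [4, 4, 1, 0]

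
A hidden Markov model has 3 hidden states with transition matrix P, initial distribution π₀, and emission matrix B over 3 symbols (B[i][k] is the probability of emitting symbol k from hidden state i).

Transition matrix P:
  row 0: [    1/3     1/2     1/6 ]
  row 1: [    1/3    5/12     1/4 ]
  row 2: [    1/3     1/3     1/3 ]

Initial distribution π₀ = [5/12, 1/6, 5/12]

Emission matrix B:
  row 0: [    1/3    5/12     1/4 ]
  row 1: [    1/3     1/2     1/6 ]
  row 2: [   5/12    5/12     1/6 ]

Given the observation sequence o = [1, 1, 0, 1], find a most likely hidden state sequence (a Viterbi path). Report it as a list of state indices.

t=0: δ = [1.736e-01, 8.333e-02, 1.736e-01]  (obs o_0=1)
t=1: δ = [2.411e-02, 4.340e-02, 2.411e-02]  ψ = [0, 0, 2]  (obs o_1=1)
t=2: δ = [4.823e-03, 6.028e-03, 4.521e-03]  ψ = [1, 1, 1]  (obs o_2=0)
t=3: δ = [8.372e-04, 1.256e-03, 6.279e-04]  ψ = [1, 1, 1]  (obs o_3=1)
backtrack: best end state = 1; path = [0, 1, 1, 1]

path = [0, 1, 1, 1]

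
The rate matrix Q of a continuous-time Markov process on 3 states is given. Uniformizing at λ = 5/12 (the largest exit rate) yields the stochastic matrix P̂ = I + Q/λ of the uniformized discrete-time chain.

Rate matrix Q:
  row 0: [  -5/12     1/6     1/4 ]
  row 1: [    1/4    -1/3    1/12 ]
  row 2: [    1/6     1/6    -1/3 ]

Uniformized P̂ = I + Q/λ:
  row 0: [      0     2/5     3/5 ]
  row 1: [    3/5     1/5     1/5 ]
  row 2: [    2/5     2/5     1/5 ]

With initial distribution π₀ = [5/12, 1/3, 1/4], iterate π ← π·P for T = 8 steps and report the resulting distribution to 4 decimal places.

π = [0.3334, 0.3333, 0.3333]

t=0: π = [0.4167, 0.3333, 0.2500]
t=1: π = [0.3000, 0.3333, 0.3667]
t=2: π = [0.3467, 0.3333, 0.3200]
t=3: π = [0.3280, 0.3333, 0.3387]
t=4: π = [0.3355, 0.3333, 0.3312]
t=5: π = [0.3325, 0.3333, 0.3342]
t=6: π = [0.3337, 0.3333, 0.3330]
t=7: π = [0.3332, 0.3333, 0.3335]
t=8: π = [0.3334, 0.3333, 0.3333]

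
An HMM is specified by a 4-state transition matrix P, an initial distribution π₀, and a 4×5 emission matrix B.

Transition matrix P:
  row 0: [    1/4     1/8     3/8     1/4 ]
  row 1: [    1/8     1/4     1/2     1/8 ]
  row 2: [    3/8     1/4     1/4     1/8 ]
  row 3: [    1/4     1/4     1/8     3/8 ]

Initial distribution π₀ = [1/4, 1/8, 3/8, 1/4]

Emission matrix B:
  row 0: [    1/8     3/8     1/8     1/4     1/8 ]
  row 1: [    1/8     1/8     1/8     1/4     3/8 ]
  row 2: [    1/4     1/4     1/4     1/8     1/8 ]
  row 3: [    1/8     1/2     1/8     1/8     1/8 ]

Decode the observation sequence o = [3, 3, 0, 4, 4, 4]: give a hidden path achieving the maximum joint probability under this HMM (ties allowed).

t=0: δ = [6.250e-02, 3.125e-02, 4.688e-02, 3.125e-02]  (obs o_0=3)
t=1: δ = [4.395e-03, 2.930e-03, 2.930e-03, 1.953e-03]  ψ = [2, 2, 0, 0]  (obs o_1=3)
t=2: δ = [1.373e-04, 9.155e-05, 4.120e-04, 1.373e-04]  ψ = [0, 1, 0, 0]  (obs o_2=0)
t=3: δ = [1.931e-05, 3.862e-05, 1.287e-05, 6.437e-06]  ψ = [2, 2, 2, 2]  (obs o_3=4)
t=4: δ = [6.035e-07, 3.621e-06, 2.414e-06, 6.035e-07]  ψ = [0, 1, 1, 0]  (obs o_4=4)
t=5: δ = [1.132e-07, 3.395e-07, 2.263e-07, 5.658e-08]  ψ = [2, 1, 1, 1]  (obs o_5=4)
backtrack: best end state = 1; path = [2, 0, 2, 1, 1, 1]

path = [2, 0, 2, 1, 1, 1]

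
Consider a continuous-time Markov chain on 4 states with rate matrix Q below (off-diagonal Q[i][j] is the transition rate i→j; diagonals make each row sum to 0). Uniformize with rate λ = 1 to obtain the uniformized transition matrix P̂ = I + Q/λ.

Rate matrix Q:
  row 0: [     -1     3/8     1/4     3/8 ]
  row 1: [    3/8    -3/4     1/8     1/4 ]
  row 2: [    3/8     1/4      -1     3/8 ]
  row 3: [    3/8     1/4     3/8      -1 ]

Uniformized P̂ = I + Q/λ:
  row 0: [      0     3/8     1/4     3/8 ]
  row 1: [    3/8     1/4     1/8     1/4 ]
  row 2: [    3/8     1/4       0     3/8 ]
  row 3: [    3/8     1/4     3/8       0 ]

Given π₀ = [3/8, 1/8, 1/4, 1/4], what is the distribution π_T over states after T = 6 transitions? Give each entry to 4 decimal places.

t=0: π = [0.3750, 0.1250, 0.2500, 0.2500]
t=1: π = [0.2344, 0.2969, 0.2031, 0.2656]
t=2: π = [0.2871, 0.2793, 0.1953, 0.2383]
t=3: π = [0.2673, 0.2859, 0.1960, 0.2507]
t=4: π = [0.2747, 0.2834, 0.1966, 0.2452]
t=5: π = [0.2720, 0.2843, 0.1961, 0.2476]
t=6: π = [0.2730, 0.2840, 0.1964, 0.2466]

π = [0.2730, 0.2840, 0.1964, 0.2466]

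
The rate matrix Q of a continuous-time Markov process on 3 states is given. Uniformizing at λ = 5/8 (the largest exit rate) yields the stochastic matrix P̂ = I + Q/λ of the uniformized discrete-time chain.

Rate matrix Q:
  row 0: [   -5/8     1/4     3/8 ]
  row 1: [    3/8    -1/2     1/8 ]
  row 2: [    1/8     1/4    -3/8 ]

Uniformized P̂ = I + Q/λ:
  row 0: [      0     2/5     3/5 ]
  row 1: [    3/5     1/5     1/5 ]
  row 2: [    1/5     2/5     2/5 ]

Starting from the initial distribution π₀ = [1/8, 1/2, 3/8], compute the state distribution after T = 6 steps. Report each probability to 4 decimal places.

π = [0.2776, 0.3333, 0.3890]

t=0: π = [0.1250, 0.5000, 0.3750]
t=1: π = [0.3750, 0.3000, 0.3250]
t=2: π = [0.2450, 0.3400, 0.4150]
t=3: π = [0.2870, 0.3320, 0.3810]
t=4: π = [0.2754, 0.3336, 0.3910]
t=5: π = [0.2784, 0.3333, 0.3884]
t=6: π = [0.2776, 0.3333, 0.3890]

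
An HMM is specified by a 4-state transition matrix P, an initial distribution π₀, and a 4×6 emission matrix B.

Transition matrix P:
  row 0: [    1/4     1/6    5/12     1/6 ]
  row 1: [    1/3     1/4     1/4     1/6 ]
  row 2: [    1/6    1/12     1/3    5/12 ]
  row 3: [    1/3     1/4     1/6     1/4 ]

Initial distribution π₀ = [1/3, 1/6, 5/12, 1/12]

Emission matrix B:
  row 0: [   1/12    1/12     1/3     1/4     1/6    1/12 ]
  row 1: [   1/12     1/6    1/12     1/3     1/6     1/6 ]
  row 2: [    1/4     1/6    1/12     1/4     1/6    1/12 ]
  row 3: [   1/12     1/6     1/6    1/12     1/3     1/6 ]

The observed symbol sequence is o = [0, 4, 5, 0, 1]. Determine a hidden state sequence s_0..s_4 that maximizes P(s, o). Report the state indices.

t=0: δ = [2.778e-02, 1.389e-02, 1.042e-01, 6.944e-03]  (obs o_0=0)
t=1: δ = [2.894e-03, 1.447e-03, 5.787e-03, 1.447e-02]  ψ = [2, 2, 2, 2]  (obs o_1=4)
t=2: δ = [4.019e-04, 6.028e-04, 2.009e-04, 6.028e-04]  ψ = [3, 3, 3, 3]  (obs o_2=5)
t=3: δ = [1.674e-05, 1.256e-05, 4.186e-05, 1.256e-05]  ψ = [1, 1, 0, 3]  (obs o_3=0)
t=4: δ = [5.814e-07, 5.814e-07, 2.326e-06, 2.907e-06]  ψ = [2, 2, 2, 2]  (obs o_4=1)
backtrack: best end state = 3; path = [2, 3, 0, 2, 3]

path = [2, 3, 0, 2, 3]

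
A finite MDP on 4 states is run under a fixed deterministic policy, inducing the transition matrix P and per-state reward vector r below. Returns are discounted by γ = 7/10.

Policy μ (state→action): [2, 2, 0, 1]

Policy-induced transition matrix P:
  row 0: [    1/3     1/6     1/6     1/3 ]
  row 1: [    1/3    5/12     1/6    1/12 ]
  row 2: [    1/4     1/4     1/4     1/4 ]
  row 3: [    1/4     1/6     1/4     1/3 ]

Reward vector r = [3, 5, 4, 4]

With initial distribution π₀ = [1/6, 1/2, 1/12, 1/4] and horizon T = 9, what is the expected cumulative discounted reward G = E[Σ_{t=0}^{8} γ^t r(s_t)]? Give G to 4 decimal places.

G = 13.0528

t=0: π = [0.1667, 0.5000, 0.0833, 0.2500], E[r] = 4.3333, γ^t·E[r] = 4.333333, running G = 4.333333
t=1: π = [0.3056, 0.2986, 0.1944, 0.2014], E[r] = 3.9931, γ^t·E[r] = 2.795139, running G = 7.128472
t=2: π = [0.3003, 0.2575, 0.1997, 0.2425], E[r] = 3.9572, γ^t·E[r] = 1.939016, running G = 9.067488
t=3: π = [0.2965, 0.2477, 0.2035, 0.2523], E[r] = 3.9512, γ^t·E[r] = 1.355260, running G = 10.422749
t=4: π = [0.2953, 0.2455, 0.2047, 0.2545], E[r] = 3.9502, γ^t·E[r] = 0.948443, running G = 11.371192
t=5: π = [0.2951, 0.2451, 0.2049, 0.2549], E[r] = 3.9500, γ^t·E[r] = 0.663882, running G = 12.035074
t=6: π = [0.2950, 0.2450, 0.2050, 0.2550], E[r] = 3.9500, γ^t·E[r] = 0.464714, running G = 12.499788
t=7: π = [0.2950, 0.2450, 0.2050, 0.2550], E[r] = 3.9500, γ^t·E[r] = 0.325300, running G = 12.825087
t=8: π = [0.2950, 0.2450, 0.2050, 0.2550], E[r] = 3.9500, γ^t·E[r] = 0.227710, running G = 13.052797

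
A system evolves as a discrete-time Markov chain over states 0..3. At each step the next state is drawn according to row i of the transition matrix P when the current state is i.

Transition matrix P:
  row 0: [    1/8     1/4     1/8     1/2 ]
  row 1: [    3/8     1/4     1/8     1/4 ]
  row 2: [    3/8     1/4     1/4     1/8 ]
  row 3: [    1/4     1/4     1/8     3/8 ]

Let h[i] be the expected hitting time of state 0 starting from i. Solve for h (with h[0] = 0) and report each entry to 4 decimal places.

First-step conditioning: h[0] = 0; for i ≠ 0, h[i] = 1 + Σ_k P[i][k]·h[k].
  h[1] = 1 + 1/4·h[1] + 1/8·h[2] + 1/4·h[3]
  h[2] = 1 + 1/4·h[1] + 1/4·h[2] + 1/8·h[3]
  h[3] = 1 + 1/4·h[1] + 1/8·h[2] + 3/8·h[3]
Solving the 3×3 linear system over states ≠ 0 gives exactly h = [0, 196/67, 192/67, 224/67] (h[0] = 0 is the target).

h = [0.0000, 2.9254, 2.8657, 3.3433]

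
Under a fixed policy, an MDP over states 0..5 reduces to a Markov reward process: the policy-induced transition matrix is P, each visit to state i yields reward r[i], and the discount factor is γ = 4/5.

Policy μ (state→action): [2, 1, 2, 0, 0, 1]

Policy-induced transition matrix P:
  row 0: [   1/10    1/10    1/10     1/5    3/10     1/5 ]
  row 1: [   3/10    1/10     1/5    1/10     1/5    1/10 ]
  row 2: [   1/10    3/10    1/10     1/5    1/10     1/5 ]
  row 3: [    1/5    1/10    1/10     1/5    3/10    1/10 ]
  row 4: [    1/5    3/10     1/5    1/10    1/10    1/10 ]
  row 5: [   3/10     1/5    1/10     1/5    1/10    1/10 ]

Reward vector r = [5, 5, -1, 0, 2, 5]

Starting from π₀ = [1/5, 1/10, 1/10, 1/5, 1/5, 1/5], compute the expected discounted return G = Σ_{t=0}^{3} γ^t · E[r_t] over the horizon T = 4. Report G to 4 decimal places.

t=0: π = [0.2000, 0.1000, 0.1000, 0.2000, 0.2000, 0.2000], E[r] = 2.8000, γ^t·E[r] = 2.800000, running G = 2.800000
t=1: π = [0.2000, 0.1800, 0.1300, 0.1700, 0.1900, 0.1300], E[r] = 2.8000, γ^t·E[r] = 2.240000, running G = 5.040000
t=2: π = [0.1980, 0.1770, 0.1370, 0.1630, 0.1920, 0.1330], E[r] = 2.7870, γ^t·E[r] = 1.783680, running G = 6.823680
t=3: π = [0.1975, 0.1791, 0.1369, 0.1631, 0.1899, 0.1335], E[r] = 2.7934, γ^t·E[r] = 1.430221, running G = 8.253901

G = 8.2539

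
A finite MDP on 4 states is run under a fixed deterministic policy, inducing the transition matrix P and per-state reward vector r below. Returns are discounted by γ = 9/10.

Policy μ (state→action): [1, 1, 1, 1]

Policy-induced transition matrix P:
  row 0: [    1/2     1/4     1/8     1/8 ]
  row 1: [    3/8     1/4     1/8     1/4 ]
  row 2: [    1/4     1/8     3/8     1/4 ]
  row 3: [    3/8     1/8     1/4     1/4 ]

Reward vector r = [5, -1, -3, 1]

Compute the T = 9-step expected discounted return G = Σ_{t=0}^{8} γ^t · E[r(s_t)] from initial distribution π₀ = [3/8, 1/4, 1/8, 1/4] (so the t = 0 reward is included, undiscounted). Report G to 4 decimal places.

G = 8.7572

t=0: π = [0.3750, 0.2500, 0.1250, 0.2500], E[r] = 1.5000, γ^t·E[r] = 1.500000, running G = 1.500000
t=1: π = [0.4063, 0.2031, 0.1875, 0.2031], E[r] = 1.4688, γ^t·E[r] = 1.321875, running G = 2.821875
t=2: π = [0.4023, 0.2012, 0.1973, 0.1992], E[r] = 1.4180, γ^t·E[r] = 1.148555, running G = 3.970430
t=3: π = [0.4006, 0.2004, 0.1992, 0.1997], E[r] = 1.4048, γ^t·E[r] = 1.024088, running G = 4.994518
t=4: π = [0.4002, 0.2001, 0.1998, 0.1999], E[r] = 1.4014, γ^t·E[r] = 0.919437, running G = 5.913955
t=5: π = [0.4001, 0.2000, 0.1999, 0.2000], E[r] = 1.4004, γ^t·E[r] = 0.826921, running G = 6.740876
t=6: π = [0.4000, 0.2000, 0.2000, 0.2000], E[r] = 1.4001, γ^t·E[r] = 0.744079, running G = 7.484955
t=7: π = [0.4000, 0.2000, 0.2000, 0.2000], E[r] = 1.4000, γ^t·E[r] = 0.669632, running G = 8.154587
t=8: π = [0.4000, 0.2000, 0.2000, 0.2000], E[r] = 1.4000, γ^t·E[r] = 0.602658, running G = 8.757245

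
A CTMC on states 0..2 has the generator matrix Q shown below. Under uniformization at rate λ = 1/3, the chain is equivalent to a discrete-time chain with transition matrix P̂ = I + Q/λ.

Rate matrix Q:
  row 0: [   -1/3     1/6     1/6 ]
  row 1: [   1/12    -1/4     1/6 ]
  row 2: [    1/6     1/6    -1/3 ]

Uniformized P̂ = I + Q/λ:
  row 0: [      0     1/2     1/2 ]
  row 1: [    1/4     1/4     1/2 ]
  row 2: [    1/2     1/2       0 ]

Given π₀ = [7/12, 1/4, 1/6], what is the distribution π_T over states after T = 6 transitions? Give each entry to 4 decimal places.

π = [0.2693, 0.4000, 0.3307]

t=0: π = [0.5833, 0.2500, 0.1667]
t=1: π = [0.1458, 0.4375, 0.4167]
t=2: π = [0.3177, 0.3906, 0.2917]
t=3: π = [0.2435, 0.4023, 0.3542]
t=4: π = [0.2777, 0.3994, 0.3229]
t=5: π = [0.2613, 0.4001, 0.3385]
t=6: π = [0.2693, 0.4000, 0.3307]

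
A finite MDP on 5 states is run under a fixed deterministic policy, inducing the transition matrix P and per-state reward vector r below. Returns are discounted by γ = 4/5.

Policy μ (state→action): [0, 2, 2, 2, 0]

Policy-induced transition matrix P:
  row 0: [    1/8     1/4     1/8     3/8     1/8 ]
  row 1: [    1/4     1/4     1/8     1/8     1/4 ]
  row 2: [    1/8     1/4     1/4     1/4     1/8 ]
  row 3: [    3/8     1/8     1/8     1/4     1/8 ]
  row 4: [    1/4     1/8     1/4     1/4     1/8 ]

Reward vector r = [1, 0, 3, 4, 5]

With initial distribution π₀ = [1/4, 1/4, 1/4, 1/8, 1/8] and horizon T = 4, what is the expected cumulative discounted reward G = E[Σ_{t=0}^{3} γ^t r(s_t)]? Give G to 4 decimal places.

t=0: π = [0.2500, 0.2500, 0.2500, 0.1250, 0.1250], E[r] = 2.1250, γ^t·E[r] = 2.125000, running G = 2.125000
t=1: π = [0.2031, 0.2188, 0.1719, 0.2500, 0.1563], E[r] = 2.5000, γ^t·E[r] = 2.000000, running G = 4.125000
t=2: π = [0.2344, 0.1992, 0.1660, 0.2480, 0.1523], E[r] = 2.4863, γ^t·E[r] = 1.591250, running G = 5.716250
t=3: π = [0.2310, 0.2000, 0.1648, 0.2544, 0.1499], E[r] = 2.4924, γ^t·E[r] = 1.276125, running G = 6.992375

G = 6.9924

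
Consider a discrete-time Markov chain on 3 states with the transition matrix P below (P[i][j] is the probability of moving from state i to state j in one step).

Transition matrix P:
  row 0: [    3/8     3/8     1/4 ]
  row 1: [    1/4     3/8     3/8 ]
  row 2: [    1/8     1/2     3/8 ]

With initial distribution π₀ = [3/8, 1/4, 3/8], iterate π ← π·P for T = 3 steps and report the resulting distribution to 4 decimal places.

t=0: π = [0.3750, 0.2500, 0.3750]
t=1: π = [0.2500, 0.4219, 0.3281]
t=2: π = [0.2402, 0.4160, 0.3438]
t=3: π = [0.2371, 0.4180, 0.3450]

π = [0.2371, 0.4180, 0.3450]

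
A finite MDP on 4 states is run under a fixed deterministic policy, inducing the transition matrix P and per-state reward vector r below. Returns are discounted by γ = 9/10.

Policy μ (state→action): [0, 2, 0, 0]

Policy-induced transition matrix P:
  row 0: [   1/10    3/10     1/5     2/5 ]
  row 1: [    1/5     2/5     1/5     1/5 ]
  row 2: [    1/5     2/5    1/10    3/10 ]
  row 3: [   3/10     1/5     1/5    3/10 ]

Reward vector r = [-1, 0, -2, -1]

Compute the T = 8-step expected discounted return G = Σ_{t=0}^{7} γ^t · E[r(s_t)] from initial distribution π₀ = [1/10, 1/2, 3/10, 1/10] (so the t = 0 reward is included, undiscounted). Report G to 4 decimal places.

G = -4.7798

t=0: π = [0.1000, 0.5000, 0.3000, 0.1000], E[r] = -0.8000, γ^t·E[r] = -0.800000, running G = -0.800000
t=1: π = [0.2000, 0.3700, 0.1700, 0.2600], E[r] = -0.8000, γ^t·E[r] = -0.720000, running G = -1.520000
t=2: π = [0.2060, 0.3280, 0.1830, 0.2830], E[r] = -0.8550, γ^t·E[r] = -0.692550, running G = -2.212550
t=3: π = [0.2077, 0.3228, 0.1817, 0.2878], E[r] = -0.8589, γ^t·E[r] = -0.626138, running G = -2.838688
t=4: π = [0.2080, 0.3217, 0.1818, 0.2885], E[r] = -0.8602, γ^t·E[r] = -0.564351, running G = -3.403039
t=5: π = [0.2080, 0.3215, 0.1818, 0.2886], E[r] = -0.8603, γ^t·E[r] = -0.508008, running G = -3.911047
t=6: π = [0.2081, 0.3215, 0.1818, 0.2887], E[r] = -0.8603, γ^t·E[r] = -0.457225, running G = -4.368272
t=7: π = [0.2081, 0.3215, 0.1818, 0.2887], E[r] = -0.8604, γ^t·E[r] = -0.411505, running G = -4.779777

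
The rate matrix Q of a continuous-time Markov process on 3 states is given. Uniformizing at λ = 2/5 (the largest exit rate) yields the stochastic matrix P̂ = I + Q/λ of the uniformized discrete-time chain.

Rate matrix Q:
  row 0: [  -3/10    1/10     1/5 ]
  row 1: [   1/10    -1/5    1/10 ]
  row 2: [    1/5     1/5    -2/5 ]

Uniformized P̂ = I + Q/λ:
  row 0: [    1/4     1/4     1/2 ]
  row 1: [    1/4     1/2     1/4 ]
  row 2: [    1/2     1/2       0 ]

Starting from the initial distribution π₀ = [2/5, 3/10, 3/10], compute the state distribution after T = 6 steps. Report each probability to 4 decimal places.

π = [0.3158, 0.4211, 0.2631]

t=0: π = [0.4000, 0.3000, 0.3000]
t=1: π = [0.3250, 0.4000, 0.2750]
t=2: π = [0.3188, 0.4188, 0.2625]
t=3: π = [0.3156, 0.4203, 0.2641]
t=4: π = [0.3160, 0.4211, 0.2629]
t=5: π = [0.3157, 0.4210, 0.2633]
t=6: π = [0.3158, 0.4211, 0.2631]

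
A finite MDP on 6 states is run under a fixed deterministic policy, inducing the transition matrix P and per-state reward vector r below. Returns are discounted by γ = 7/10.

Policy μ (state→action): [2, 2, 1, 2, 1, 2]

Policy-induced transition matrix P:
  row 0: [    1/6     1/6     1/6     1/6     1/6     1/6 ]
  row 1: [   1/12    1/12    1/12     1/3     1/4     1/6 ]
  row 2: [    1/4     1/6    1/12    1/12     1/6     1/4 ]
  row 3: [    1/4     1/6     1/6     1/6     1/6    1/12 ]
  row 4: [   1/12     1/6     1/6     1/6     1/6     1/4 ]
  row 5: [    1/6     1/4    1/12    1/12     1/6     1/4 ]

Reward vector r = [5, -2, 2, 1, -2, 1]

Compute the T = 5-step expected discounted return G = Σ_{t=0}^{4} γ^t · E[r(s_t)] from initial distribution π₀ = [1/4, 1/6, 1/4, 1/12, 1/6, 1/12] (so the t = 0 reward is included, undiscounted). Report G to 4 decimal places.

G = 2.5681

t=0: π = [0.2500, 0.1667, 0.2500, 0.0833, 0.1667, 0.0833], E[r] = 1.2500, γ^t·E[r] = 1.250000, running G = 1.250000
t=1: π = [0.1667, 0.1597, 0.1250, 0.1667, 0.1806, 0.2014], E[r] = 0.7708, γ^t·E[r] = 0.539583, running G = 1.789583
t=2: π = [0.1626, 0.1701, 0.1262, 0.1661, 0.1800, 0.1950], E[r] = 0.7263, γ^t·E[r] = 0.355874, running G = 2.145457
t=3: π = [0.1618, 0.1687, 0.1257, 0.1683, 0.1808, 0.1946], E[r] = 0.7243, γ^t·E[r] = 0.248450, running G = 2.393907
t=4: π = [0.1620, 0.1688, 0.1259, 0.1681, 0.1807, 0.1944], E[r] = 0.7254, γ^t·E[r] = 0.174168, running G = 2.568075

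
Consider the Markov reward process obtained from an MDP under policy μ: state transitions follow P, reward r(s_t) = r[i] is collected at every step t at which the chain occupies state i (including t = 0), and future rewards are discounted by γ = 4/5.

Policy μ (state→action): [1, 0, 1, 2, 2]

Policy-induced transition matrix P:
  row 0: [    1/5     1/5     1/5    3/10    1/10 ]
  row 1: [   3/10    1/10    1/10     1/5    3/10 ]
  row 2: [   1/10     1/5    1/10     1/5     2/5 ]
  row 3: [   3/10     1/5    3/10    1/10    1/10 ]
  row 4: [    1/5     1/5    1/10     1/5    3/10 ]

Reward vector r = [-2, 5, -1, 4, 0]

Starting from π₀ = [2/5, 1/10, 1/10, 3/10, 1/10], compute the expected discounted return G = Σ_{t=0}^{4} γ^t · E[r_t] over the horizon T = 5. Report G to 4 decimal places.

G = 3.4366

t=0: π = [0.4000, 0.1000, 0.1000, 0.3000, 0.1000], E[r] = 0.8000, γ^t·E[r] = 0.800000, running G = 0.800000
t=1: π = [0.2300, 0.1900, 0.2000, 0.2100, 0.1700], E[r] = 1.1300, γ^t·E[r] = 0.904000, running G = 1.704000
t=2: π = [0.2200, 0.1810, 0.1650, 0.2020, 0.2320], E[r] = 1.1080, γ^t·E[r] = 0.709120, running G = 2.413120
t=3: π = [0.2218, 0.1819, 0.1624, 0.2018, 0.2321], E[r] = 1.1107, γ^t·E[r] = 0.568678, running G = 2.981798
t=4: π = [0.2221, 0.1818, 0.1625, 0.2020, 0.2315], E[r] = 1.1103, γ^t·E[r] = 0.454758, running G = 3.436557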